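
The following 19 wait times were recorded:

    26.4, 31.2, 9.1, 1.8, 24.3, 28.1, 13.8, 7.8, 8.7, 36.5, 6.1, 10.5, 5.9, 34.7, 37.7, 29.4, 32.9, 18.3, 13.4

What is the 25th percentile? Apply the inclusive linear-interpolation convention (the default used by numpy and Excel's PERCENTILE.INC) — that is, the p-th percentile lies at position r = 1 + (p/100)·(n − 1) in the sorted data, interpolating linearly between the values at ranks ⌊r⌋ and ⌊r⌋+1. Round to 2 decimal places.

8.90

Sorted: 1.8, 5.9, 6.1, 7.8, 8.7, 9.1, 10.5, 13.4, 13.8, 18.3, 24.3, 26.4, 28.1, 29.4, 31.2, 32.9, 34.7, 36.5, 37.7.
n = 19.
r = 1 + (25/100)·(19 − 1) = 1 + 4.5 = 5.5.
Rank 5 is 8.7 and rank 6 is 9.1.
Interpolate: 8.7 + 0.5·(9.1 − 8.7) = 8.7 + 0.5·0.4 = 8.9.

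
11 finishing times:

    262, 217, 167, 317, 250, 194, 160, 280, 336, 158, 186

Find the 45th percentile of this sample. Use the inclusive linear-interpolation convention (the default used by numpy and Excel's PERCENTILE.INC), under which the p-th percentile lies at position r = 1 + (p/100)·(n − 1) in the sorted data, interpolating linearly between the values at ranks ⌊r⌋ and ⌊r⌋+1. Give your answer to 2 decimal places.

Sorted: 158, 160, 167, 186, 194, 217, 250, 262, 280, 317, 336.
n = 11.
r = 1 + (45/100)·(11 − 1) = 1 + 4.5 = 5.5.
Rank 5 is 194 and rank 6 is 217.
Interpolate: 194 + 0.5·(217 − 194) = 194 + 0.5·23 = 205.5.

205.50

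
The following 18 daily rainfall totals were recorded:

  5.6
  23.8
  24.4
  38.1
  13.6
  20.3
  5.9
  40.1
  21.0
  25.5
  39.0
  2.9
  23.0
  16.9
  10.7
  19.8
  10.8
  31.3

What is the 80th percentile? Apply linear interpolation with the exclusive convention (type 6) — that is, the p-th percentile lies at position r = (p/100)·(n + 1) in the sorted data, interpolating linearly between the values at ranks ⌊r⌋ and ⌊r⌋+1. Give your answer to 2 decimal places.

Sorted: 2.9, 5.6, 5.9, 10.7, 10.8, 13.6, 16.9, 19.8, 20.3, 21.0, 23.0, 23.8, 24.4, 25.5, 31.3, 38.1, 39.0, 40.1.
n = 18.
r = (80/100)·(18 + 1) = 15.2.
Rank 15 is 31.3 and rank 16 is 38.1.
Interpolate: 31.3 + 0.2·(38.1 − 31.3) = 31.3 + 0.2·6.8 = 32.66.

32.66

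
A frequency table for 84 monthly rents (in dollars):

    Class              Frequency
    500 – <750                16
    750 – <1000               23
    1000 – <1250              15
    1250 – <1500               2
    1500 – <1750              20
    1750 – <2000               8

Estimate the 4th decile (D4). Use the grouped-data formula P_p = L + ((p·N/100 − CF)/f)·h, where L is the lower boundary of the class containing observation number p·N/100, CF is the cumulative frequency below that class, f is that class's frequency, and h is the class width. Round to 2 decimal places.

N = 84; target position k = 40/100 · 84 = 33.6.
Cumulative frequencies: 16, 39, 54, 56, 76, 84.
Observation 33.6 falls in the class 750 – <1000.
L = 750, CF = 16, f = 23, h = 250.
P40 = 750 + ((33.6 − 16)/23)·250 = 750 + 191.304 = 941.304.

941.30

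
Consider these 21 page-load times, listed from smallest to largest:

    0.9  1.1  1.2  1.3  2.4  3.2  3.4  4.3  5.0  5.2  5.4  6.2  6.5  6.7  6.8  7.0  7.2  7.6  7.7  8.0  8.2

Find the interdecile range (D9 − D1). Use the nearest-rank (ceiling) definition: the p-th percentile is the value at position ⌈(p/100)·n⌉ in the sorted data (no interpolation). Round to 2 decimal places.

n = 21.
P10: rank ⌈10/100·21⌉ = 3 → 1.2.
P90: rank ⌈90/100·21⌉ = 19 → 7.7.
Difference: 7.7 − 1.2 = 6.5.

6.50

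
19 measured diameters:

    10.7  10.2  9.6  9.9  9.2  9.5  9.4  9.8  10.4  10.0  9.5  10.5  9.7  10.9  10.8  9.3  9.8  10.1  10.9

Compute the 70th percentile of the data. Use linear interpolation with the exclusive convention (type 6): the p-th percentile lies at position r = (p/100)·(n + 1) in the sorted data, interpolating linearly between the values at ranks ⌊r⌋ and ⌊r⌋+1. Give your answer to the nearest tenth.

Sorted: 9.2, 9.3, 9.4, 9.5, 9.5, 9.6, 9.7, 9.8, 9.8, 9.9, 10.0, 10.1, 10.2, 10.4, 10.5, 10.7, 10.8, 10.9, 10.9.
n = 19.
r = (70/100)·(19 + 1) = 14.
r is an integer, so P70 is the value at rank 14: 10.4.

10.4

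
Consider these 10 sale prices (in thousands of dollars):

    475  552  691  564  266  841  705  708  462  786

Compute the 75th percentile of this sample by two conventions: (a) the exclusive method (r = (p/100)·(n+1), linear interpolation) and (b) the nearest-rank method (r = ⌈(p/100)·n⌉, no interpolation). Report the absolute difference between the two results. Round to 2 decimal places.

Sorted: 266, 462, 475, 552, 564, 691, 705, 708, 786, 841.
n = 10.
(a) r = 8.25; between ranks 8 (708) and 9 (786): 727.5.
(b) the nearest-rank method: rank 8 → 708.
|727.5 − 708| = 19.5.

19.50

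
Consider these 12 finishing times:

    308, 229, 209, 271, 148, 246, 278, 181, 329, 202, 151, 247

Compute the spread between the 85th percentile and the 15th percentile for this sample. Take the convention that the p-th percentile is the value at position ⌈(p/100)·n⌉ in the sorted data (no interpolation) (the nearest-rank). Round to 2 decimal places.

Sorted: 148, 151, 181, 202, 209, 229, 246, 247, 271, 278, 308, 329.
n = 12.
P15: rank ⌈15/100·12⌉ = 2 → 151.
P85: rank ⌈85/100·12⌉ = 11 → 308.
Difference: 308 − 151 = 157.

157.00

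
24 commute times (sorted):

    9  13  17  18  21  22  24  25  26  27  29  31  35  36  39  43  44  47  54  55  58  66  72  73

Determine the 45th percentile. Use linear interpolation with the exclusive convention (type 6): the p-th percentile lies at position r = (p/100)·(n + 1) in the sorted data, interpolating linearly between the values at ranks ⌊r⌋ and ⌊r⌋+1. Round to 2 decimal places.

29.50

n = 24.
r = (45/100)·(24 + 1) = 11.25.
Rank 11 is 29 and rank 12 is 31.
Interpolate: 29 + 0.25·(31 − 29) = 29 + 0.25·2 = 29.5.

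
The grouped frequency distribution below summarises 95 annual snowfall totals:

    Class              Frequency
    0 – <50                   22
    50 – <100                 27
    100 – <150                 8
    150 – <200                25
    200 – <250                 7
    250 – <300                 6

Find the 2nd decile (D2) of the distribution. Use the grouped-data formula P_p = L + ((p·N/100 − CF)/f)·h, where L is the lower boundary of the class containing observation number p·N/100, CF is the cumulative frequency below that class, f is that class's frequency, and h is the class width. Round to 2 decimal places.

43.18

N = 95; target position k = 20/100 · 95 = 19.
Cumulative frequencies: 22, 49, 57, 82, 89, 95.
Observation 19 falls in the class 0 – <50.
L = 0, CF = 0, f = 22, h = 50.
P20 = 0 + ((19 − 0)/22)·50 = 0 + 43.1818 = 43.1818.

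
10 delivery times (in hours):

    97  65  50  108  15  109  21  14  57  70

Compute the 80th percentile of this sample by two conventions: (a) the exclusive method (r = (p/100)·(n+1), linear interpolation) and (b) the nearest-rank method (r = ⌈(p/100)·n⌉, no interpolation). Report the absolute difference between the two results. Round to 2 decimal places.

8.80

Sorted: 14, 15, 21, 50, 57, 65, 70, 97, 108, 109.
n = 10.
(a) r = 8.8; between ranks 8 (97) and 9 (108): 105.8.
(b) the nearest-rank method: rank 8 → 97.
|105.8 − 97| = 8.8.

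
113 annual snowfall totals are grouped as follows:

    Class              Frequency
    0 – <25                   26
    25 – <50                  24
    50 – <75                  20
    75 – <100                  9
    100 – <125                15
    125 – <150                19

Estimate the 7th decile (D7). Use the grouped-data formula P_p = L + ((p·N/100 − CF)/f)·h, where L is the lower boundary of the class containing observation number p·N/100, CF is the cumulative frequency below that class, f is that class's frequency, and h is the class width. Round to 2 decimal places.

100.17

N = 113; target position k = 70/100 · 113 = 79.1.
Cumulative frequencies: 26, 50, 70, 79, 94, 113.
Observation 79.1 falls in the class 100 – <125.
L = 100, CF = 79, f = 15, h = 25.
P70 = 100 + ((79.1 − 79)/15)·25 = 100 + 0.166667 = 100.167.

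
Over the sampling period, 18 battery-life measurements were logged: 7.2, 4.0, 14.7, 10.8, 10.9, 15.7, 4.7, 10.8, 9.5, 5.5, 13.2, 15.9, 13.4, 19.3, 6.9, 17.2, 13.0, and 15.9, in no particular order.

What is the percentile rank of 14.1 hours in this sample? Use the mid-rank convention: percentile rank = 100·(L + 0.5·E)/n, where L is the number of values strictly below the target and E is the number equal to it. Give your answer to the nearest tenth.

66.7

Sorted: 4.0, 4.7, 5.5, 6.9, 7.2, 9.5, 10.8, 10.8, 10.9, 13.0, 13.2, 13.4, 14.7, 15.7, 15.9, 15.9, 17.2, 19.3.
Count below 14.1: L = 12; count equal: E = 0; n = 18.
Percentile rank = 100·(12 + 0.5·0)/18 = 100·12/18 = 66.67.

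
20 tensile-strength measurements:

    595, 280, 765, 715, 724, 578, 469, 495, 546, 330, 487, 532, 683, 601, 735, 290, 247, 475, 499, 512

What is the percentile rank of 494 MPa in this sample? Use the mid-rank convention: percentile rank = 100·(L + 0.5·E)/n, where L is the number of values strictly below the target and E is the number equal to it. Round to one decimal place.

35.0

Sorted: 247, 280, 290, 330, 469, 475, 487, 495, 499, 512, 532, 546, 578, 595, 601, 683, 715, 724, 735, 765.
Count below 494: L = 7; count equal: E = 0; n = 20.
Percentile rank = 100·(7 + 0.5·0)/20 = 100·7/20 = 35.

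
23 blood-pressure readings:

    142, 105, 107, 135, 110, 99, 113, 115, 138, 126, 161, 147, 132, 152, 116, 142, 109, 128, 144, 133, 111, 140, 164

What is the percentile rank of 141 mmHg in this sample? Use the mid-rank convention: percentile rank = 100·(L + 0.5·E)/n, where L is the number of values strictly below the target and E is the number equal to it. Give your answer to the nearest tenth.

Sorted: 99, 105, 107, 109, 110, 111, 113, 115, 116, 126, 128, 132, 133, 135, 138, 140, 142, 142, 144, 147, 152, 161, 164.
Count below 141: L = 16; count equal: E = 0; n = 23.
Percentile rank = 100·(16 + 0.5·0)/23 = 100·16/23 = 69.57.

69.6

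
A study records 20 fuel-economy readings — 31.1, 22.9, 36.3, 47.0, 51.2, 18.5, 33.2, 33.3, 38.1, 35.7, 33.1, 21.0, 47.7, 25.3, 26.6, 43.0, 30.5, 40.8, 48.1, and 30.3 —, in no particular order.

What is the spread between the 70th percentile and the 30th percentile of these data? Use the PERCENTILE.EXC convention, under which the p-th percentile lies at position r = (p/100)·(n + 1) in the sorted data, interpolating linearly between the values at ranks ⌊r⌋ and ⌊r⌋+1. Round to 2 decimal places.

Sorted: 18.5, 21.0, 22.9, 25.3, 26.6, 30.3, 30.5, 31.1, 33.1, 33.2, 33.3, 35.7, 36.3, 38.1, 40.8, 43.0, 47.0, 47.7, 48.1, 51.2.
n = 20.
P30: r = 6.3; ranks 6–7 are 30.3, 30.5; interpolating gives 30.36.
P70: r = 14.7; ranks 14–15 are 38.1, 40.8; interpolating gives 39.99.
Difference: 39.99 − 30.36 = 9.63.

9.63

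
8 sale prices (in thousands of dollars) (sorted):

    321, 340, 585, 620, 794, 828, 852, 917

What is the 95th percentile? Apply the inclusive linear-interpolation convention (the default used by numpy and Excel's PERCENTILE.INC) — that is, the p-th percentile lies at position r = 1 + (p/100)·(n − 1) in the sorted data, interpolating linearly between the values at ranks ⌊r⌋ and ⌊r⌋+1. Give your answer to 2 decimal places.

894.25

n = 8.
r = 1 + (95/100)·(8 − 1) = 1 + 6.65 = 7.65.
Rank 7 is 852 and rank 8 is 917.
Interpolate: 852 + 0.65·(917 − 852) = 852 + 0.65·65 = 894.25.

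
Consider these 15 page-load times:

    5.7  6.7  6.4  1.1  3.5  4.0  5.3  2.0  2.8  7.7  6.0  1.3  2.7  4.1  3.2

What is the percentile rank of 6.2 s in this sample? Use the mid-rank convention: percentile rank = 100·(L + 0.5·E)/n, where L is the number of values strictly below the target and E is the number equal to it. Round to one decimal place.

80.0

Sorted: 1.1, 1.3, 2.0, 2.7, 2.8, 3.2, 3.5, 4.0, 4.1, 5.3, 5.7, 6.0, 6.4, 6.7, 7.7.
Count below 6.2: L = 12; count equal: E = 0; n = 15.
Percentile rank = 100·(12 + 0.5·0)/15 = 100·12/15 = 80.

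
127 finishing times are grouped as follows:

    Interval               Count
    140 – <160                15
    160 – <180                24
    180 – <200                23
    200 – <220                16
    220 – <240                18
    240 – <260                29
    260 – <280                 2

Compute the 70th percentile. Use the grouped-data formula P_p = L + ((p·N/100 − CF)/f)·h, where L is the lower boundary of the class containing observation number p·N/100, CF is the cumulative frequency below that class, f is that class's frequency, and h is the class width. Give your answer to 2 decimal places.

N = 127; target position k = 70/100 · 127 = 88.9.
Cumulative frequencies: 15, 39, 62, 78, 96, 125, 127.
Observation 88.9 falls in the class 220 – <240.
L = 220, CF = 78, f = 18, h = 20.
P70 = 220 + ((88.9 − 78)/18)·20 = 220 + 12.1111 = 232.111.

232.11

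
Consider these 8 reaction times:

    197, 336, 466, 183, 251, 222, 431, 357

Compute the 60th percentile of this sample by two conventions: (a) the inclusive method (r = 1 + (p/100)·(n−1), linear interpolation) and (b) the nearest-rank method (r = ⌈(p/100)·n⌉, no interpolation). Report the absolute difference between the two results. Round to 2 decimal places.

Sorted: 183, 197, 222, 251, 336, 357, 431, 466.
n = 8.
(a) r = 5.2; between ranks 5 (336) and 6 (357): 340.2.
(b) the nearest-rank method: rank 5 → 336.
|340.2 − 336| = 4.2.

4.20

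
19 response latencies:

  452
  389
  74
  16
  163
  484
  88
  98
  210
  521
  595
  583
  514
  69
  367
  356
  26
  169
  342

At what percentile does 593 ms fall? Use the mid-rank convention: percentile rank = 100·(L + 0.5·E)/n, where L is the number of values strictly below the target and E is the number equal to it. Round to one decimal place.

Sorted: 16, 26, 69, 74, 88, 98, 163, 169, 210, 342, 356, 367, 389, 452, 484, 514, 521, 583, 595.
Count below 593: L = 18; count equal: E = 0; n = 19.
Percentile rank = 100·(18 + 0.5·0)/19 = 100·18/19 = 94.74.

94.7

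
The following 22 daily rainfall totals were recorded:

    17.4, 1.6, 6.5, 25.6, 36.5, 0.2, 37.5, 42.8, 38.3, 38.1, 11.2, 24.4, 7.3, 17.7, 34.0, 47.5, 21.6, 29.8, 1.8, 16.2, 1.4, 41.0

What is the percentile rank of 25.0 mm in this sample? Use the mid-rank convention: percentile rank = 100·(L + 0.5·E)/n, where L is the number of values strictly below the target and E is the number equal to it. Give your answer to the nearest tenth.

Sorted: 0.2, 1.4, 1.6, 1.8, 6.5, 7.3, 11.2, 16.2, 17.4, 17.7, 21.6, 24.4, 25.6, 29.8, 34.0, 36.5, 37.5, 38.1, 38.3, 41.0, 42.8, 47.5.
Count below 25.0: L = 12; count equal: E = 0; n = 22.
Percentile rank = 100·(12 + 0.5·0)/22 = 100·12/22 = 54.55.

54.5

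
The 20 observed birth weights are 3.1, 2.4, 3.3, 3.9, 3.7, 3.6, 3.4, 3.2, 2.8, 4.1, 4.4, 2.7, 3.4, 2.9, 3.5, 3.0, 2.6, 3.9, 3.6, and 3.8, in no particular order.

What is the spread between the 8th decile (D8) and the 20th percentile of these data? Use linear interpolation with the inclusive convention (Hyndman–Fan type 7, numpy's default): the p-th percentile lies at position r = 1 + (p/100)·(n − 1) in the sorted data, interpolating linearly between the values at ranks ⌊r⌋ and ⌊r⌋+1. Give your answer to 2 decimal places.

Sorted: 2.4, 2.6, 2.7, 2.8, 2.9, 3.0, 3.1, 3.2, 3.3, 3.4, 3.4, 3.5, 3.6, 3.6, 3.7, 3.8, 3.9, 3.9, 4.1, 4.4.
n = 20.
P20: r = 4.8; ranks 4–5 are 2.8, 2.9; interpolating gives 2.88.
P80: r = 16.2; ranks 16–17 are 3.8, 3.9; interpolating gives 3.82.
Difference: 3.82 − 2.88 = 0.94.

0.94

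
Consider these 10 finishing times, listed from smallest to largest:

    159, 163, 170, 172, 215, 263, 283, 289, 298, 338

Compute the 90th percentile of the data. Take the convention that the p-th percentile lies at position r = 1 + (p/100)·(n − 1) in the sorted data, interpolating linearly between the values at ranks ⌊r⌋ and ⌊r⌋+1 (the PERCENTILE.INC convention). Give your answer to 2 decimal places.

302.00

n = 10.
r = 1 + (90/100)·(10 − 1) = 1 + 8.1 = 9.1.
Rank 9 is 298 and rank 10 is 338.
Interpolate: 298 + 0.1·(338 − 298) = 298 + 0.1·40 = 302.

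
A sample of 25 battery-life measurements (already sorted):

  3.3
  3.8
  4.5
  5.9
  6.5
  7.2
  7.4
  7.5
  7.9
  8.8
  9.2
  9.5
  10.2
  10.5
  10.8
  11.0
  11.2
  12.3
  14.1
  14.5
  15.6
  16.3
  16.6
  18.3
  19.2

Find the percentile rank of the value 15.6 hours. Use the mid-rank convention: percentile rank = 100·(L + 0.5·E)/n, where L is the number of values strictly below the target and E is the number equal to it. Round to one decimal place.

Count below 15.6: L = 20; count equal: E = 1; n = 25.
Percentile rank = 100·(20 + 0.5·1)/25 = 100·20.5/25 = 82.

82.0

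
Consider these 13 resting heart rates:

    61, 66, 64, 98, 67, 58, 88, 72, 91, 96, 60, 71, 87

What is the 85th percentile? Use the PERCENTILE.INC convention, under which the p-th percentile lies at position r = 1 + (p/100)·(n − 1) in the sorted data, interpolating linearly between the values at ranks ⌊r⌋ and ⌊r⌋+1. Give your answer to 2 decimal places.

Sorted: 58, 60, 61, 64, 66, 67, 71, 72, 87, 88, 91, 96, 98.
n = 13.
r = 1 + (85/100)·(13 − 1) = 1 + 10.2 = 11.2.
Rank 11 is 91 and rank 12 is 96.
Interpolate: 91 + 0.2·(96 − 91) = 91 + 0.2·5 = 92.

92.00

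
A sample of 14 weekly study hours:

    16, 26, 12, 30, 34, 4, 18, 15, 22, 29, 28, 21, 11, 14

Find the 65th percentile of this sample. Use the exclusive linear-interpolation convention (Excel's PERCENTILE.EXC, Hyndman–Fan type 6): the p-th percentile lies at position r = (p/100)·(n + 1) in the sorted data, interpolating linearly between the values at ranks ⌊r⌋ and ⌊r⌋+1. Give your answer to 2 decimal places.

25.00

Sorted: 4, 11, 12, 14, 15, 16, 18, 21, 22, 26, 28, 29, 30, 34.
n = 14.
r = (65/100)·(14 + 1) = 9.75.
Rank 9 is 22 and rank 10 is 26.
Interpolate: 22 + 0.75·(26 − 22) = 22 + 0.75·4 = 25.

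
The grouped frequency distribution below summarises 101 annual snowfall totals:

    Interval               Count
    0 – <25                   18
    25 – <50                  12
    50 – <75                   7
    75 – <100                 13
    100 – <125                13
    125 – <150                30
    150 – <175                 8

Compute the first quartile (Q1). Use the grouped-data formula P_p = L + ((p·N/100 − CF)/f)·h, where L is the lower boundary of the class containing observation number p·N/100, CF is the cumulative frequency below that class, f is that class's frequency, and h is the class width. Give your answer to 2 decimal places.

N = 101; target position k = 25/100 · 101 = 25.25.
Cumulative frequencies: 18, 30, 37, 50, 63, 93, 101.
Observation 25.25 falls in the class 25 – <50.
L = 25, CF = 18, f = 12, h = 25.
P25 = 25 + ((25.25 − 18)/12)·25 = 25 + 15.1042 = 40.1042.

40.10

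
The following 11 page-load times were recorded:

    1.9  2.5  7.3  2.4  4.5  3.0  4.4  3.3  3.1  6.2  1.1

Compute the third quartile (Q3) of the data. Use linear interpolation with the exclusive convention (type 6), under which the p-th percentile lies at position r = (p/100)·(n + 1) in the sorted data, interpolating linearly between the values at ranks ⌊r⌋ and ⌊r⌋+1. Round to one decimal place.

4.5

Sorted: 1.1, 1.9, 2.4, 2.5, 3.0, 3.1, 3.3, 4.4, 4.5, 6.2, 7.3.
n = 11.
r = (75/100)·(11 + 1) = 9.
r is an integer, so P75 is the value at rank 9: 4.5.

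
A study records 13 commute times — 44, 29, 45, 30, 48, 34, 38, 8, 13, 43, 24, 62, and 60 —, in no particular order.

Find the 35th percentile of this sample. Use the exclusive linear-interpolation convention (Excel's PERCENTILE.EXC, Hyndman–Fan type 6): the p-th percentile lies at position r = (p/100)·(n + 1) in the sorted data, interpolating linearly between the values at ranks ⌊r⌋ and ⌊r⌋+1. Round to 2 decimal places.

Sorted: 8, 13, 24, 29, 30, 34, 38, 43, 44, 45, 48, 60, 62.
n = 13.
r = (35/100)·(13 + 1) = 4.9.
Rank 4 is 29 and rank 5 is 30.
Interpolate: 29 + 0.9·(30 − 29) = 29 + 0.9·1 = 29.9.

29.90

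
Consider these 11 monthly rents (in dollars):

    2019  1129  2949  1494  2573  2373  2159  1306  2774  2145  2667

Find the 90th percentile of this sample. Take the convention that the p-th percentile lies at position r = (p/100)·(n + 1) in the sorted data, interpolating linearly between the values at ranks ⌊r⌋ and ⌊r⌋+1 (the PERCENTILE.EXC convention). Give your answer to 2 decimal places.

Sorted: 1129, 1306, 1494, 2019, 2145, 2159, 2373, 2573, 2667, 2774, 2949.
n = 11.
r = (90/100)·(11 + 1) = 10.8.
Rank 10 is 2774 and rank 11 is 2949.
Interpolate: 2774 + 0.8·(2949 − 2774) = 2774 + 0.8·175 = 2914.

2914.00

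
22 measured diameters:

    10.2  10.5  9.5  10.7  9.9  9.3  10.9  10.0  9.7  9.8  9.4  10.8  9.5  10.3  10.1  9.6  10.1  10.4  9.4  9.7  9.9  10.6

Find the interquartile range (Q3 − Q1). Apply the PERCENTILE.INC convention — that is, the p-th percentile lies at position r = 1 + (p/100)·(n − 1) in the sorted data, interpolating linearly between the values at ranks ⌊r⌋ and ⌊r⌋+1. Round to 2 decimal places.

0.75

Sorted: 9.3, 9.4, 9.4, 9.5, 9.5, 9.6, 9.7, 9.7, 9.8, 9.9, 9.9, 10.0, 10.1, 10.1, 10.2, 10.3, 10.4, 10.5, 10.6, 10.7, 10.8, 10.9.
n = 22.
P25: r = 6.25; ranks 6–7 are 9.6, 9.7; interpolating gives 9.625.
P75: r = 16.75; ranks 16–17 are 10.3, 10.4; interpolating gives 10.375.
Difference: 10.375 − 9.625 = 0.75.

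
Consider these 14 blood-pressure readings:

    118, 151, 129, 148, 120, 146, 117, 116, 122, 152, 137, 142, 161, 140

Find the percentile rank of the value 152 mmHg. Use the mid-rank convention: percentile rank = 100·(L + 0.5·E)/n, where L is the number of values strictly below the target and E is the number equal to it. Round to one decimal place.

89.3

Sorted: 116, 117, 118, 120, 122, 129, 137, 140, 142, 146, 148, 151, 152, 161.
Count below 152: L = 12; count equal: E = 1; n = 14.
Percentile rank = 100·(12 + 0.5·1)/14 = 100·12.5/14 = 89.29.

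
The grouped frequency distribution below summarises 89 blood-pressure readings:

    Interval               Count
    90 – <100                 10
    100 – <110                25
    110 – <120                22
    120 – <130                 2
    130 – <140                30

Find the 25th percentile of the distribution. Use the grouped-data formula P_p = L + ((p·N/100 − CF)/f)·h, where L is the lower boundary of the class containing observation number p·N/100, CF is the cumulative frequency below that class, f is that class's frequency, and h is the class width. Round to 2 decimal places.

N = 89; target position k = 25/100 · 89 = 22.25.
Cumulative frequencies: 10, 35, 57, 59, 89.
Observation 22.25 falls in the class 100 – <110.
L = 100, CF = 10, f = 25, h = 10.
P25 = 100 + ((22.25 − 10)/25)·10 = 100 + 4.9 = 104.9.

104.90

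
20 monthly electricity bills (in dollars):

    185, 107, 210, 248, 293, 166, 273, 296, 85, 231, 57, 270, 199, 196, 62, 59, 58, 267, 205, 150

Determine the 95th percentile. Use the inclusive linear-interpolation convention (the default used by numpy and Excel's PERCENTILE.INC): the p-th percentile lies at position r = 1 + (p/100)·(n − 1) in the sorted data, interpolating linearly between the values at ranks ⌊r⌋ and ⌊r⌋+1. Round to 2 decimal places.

293.15

Sorted: 57, 58, 59, 62, 85, 107, 150, 166, 185, 196, 199, 205, 210, 231, 248, 267, 270, 273, 293, 296.
n = 20.
r = 1 + (95/100)·(20 − 1) = 1 + 18.05 = 19.05.
Rank 19 is 293 and rank 20 is 296.
Interpolate: 293 + 0.05·(296 − 293) = 293 + 0.05·3 = 293.15.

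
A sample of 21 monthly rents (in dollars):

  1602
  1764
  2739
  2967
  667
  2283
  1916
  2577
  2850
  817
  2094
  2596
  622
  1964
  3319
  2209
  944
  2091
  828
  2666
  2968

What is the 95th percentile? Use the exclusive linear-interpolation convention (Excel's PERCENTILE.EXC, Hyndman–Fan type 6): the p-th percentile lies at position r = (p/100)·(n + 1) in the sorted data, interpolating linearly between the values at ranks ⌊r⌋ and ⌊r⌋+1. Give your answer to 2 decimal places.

3283.90

Sorted: 622, 667, 817, 828, 944, 1602, 1764, 1916, 1964, 2091, 2094, 2209, 2283, 2577, 2596, 2666, 2739, 2850, 2967, 2968, 3319.
n = 21.
r = (95/100)·(21 + 1) = 20.9.
Rank 20 is 2968 and rank 21 is 3319.
Interpolate: 2968 + 0.9·(3319 − 2968) = 2968 + 0.9·351 = 3283.9.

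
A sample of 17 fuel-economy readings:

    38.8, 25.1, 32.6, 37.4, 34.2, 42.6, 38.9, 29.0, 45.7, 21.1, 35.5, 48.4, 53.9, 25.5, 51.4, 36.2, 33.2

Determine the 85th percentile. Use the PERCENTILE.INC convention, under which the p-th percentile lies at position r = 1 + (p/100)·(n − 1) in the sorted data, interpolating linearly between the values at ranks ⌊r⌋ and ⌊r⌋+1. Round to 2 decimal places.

Sorted: 21.1, 25.1, 25.5, 29.0, 32.6, 33.2, 34.2, 35.5, 36.2, 37.4, 38.8, 38.9, 42.6, 45.7, 48.4, 51.4, 53.9.
n = 17.
r = 1 + (85/100)·(17 − 1) = 1 + 13.6 = 14.6.
Rank 14 is 45.7 and rank 15 is 48.4.
Interpolate: 45.7 + 0.6·(48.4 − 45.7) = 45.7 + 0.6·2.7 = 47.32.

47.32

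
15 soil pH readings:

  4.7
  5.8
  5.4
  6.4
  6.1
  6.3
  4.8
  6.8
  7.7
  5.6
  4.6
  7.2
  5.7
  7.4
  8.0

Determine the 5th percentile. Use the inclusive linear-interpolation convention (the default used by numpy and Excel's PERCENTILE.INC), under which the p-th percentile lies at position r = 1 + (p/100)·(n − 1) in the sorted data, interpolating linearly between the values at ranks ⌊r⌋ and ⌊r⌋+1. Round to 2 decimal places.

4.67

Sorted: 4.6, 4.7, 4.8, 5.4, 5.6, 5.7, 5.8, 6.1, 6.3, 6.4, 6.8, 7.2, 7.4, 7.7, 8.0.
n = 15.
r = 1 + (5/100)·(15 − 1) = 1 + 0.7 = 1.7.
Rank 1 is 4.6 and rank 2 is 4.7.
Interpolate: 4.6 + 0.7·(4.7 − 4.6) = 4.6 + 0.7·0.1 = 4.67.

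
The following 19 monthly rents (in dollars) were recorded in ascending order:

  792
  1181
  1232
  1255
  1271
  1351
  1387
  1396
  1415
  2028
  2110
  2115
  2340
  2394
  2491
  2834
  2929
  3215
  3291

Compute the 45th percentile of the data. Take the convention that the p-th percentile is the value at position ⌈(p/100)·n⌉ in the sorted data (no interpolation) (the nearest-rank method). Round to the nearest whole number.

n = 19.
Position = ⌈45/100 · 19⌉ = ⌈8.55⌉ = 9.
The value at rank 9 is 1415.

1415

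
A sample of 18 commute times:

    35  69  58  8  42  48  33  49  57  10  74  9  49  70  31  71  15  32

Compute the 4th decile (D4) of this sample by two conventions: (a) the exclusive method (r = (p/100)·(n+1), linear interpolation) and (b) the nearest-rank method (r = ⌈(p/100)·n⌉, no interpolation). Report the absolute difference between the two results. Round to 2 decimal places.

0.80

Sorted: 8, 9, 10, 15, 31, 32, 33, 35, 42, 48, 49, 49, 57, 58, 69, 70, 71, 74.
n = 18.
(a) r = 7.6; between ranks 7 (33) and 8 (35): 34.2.
(b) the nearest-rank method: rank 8 → 35.
|34.2 − 35| = 0.8.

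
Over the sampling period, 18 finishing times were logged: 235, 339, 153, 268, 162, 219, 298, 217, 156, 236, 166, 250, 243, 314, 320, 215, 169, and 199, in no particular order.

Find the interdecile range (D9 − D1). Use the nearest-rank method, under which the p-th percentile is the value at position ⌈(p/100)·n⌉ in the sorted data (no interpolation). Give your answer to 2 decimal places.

164.00

Sorted: 153, 156, 162, 166, 169, 199, 215, 217, 219, 235, 236, 243, 250, 268, 298, 314, 320, 339.
n = 18.
P10: rank ⌈10/100·18⌉ = 2 → 156.
P90: rank ⌈90/100·18⌉ = 17 → 320.
Difference: 320 − 156 = 164.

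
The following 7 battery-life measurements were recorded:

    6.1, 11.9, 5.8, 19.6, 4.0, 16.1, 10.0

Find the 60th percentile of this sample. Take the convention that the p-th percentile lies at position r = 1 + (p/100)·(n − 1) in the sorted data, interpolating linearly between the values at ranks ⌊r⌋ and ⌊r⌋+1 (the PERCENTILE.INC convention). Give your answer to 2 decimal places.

11.14

Sorted: 4.0, 5.8, 6.1, 10.0, 11.9, 16.1, 19.6.
n = 7.
r = 1 + (60/100)·(7 − 1) = 1 + 3.6 = 4.6.
Rank 4 is 10.0 and rank 5 is 11.9.
Interpolate: 10.0 + 0.6·(11.9 − 10.0) = 10.0 + 0.6·1.9 = 11.14.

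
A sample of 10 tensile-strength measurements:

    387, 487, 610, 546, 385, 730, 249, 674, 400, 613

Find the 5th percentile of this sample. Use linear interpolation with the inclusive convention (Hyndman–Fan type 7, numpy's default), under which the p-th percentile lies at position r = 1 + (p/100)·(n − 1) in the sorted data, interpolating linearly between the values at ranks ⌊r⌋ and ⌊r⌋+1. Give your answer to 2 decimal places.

Sorted: 249, 385, 387, 400, 487, 546, 610, 613, 674, 730.
n = 10.
r = 1 + (5/100)·(10 − 1) = 1 + 0.45 = 1.45.
Rank 1 is 249 and rank 2 is 385.
Interpolate: 249 + 0.45·(385 − 249) = 249 + 0.45·136 = 310.2.

310.20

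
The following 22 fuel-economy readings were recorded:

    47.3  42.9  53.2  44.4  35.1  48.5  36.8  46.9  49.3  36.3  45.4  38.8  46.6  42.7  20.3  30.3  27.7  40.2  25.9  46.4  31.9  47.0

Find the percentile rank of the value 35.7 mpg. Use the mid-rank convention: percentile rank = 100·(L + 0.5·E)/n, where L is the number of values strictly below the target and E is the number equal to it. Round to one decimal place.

27.3

Sorted: 20.3, 25.9, 27.7, 30.3, 31.9, 35.1, 36.3, 36.8, 38.8, 40.2, 42.7, 42.9, 44.4, 45.4, 46.4, 46.6, 46.9, 47.0, 47.3, 48.5, 49.3, 53.2.
Count below 35.7: L = 6; count equal: E = 0; n = 22.
Percentile rank = 100·(6 + 0.5·0)/22 = 100·6/22 = 27.27.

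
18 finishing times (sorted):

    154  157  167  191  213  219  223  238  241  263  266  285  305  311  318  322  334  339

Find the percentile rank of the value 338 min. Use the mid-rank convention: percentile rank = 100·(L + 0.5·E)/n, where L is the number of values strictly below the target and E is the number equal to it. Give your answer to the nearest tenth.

94.4

Count below 338: L = 17; count equal: E = 0; n = 18.
Percentile rank = 100·(17 + 0.5·0)/18 = 100·17/18 = 94.44.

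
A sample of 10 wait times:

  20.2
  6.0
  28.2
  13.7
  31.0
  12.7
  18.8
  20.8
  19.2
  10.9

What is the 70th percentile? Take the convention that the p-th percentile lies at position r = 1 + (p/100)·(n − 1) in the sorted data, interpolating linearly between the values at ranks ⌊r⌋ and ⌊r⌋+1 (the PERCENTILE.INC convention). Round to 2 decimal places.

Sorted: 6.0, 10.9, 12.7, 13.7, 18.8, 19.2, 20.2, 20.8, 28.2, 31.0.
n = 10.
r = 1 + (70/100)·(10 − 1) = 1 + 6.3 = 7.3.
Rank 7 is 20.2 and rank 8 is 20.8.
Interpolate: 20.2 + 0.3·(20.8 − 20.2) = 20.2 + 0.3·0.6 = 20.38.

20.38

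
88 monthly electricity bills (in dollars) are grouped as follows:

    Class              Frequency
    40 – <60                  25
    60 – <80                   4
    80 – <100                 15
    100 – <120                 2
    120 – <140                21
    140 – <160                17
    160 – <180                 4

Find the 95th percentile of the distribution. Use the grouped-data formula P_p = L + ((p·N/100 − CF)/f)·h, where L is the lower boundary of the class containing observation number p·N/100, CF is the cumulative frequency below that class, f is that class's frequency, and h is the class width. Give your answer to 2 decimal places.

159.53

N = 88; target position k = 95/100 · 88 = 83.6.
Cumulative frequencies: 25, 29, 44, 46, 67, 84, 88.
Observation 83.6 falls in the class 140 – <160.
L = 140, CF = 67, f = 17, h = 20.
P95 = 140 + ((83.6 − 67)/17)·20 = 140 + 19.5294 = 159.529.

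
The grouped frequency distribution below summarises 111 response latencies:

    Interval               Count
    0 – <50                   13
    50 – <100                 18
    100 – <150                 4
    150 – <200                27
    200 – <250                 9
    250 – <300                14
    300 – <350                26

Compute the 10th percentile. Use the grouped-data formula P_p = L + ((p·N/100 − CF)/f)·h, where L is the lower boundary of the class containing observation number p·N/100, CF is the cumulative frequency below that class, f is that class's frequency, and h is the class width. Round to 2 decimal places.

N = 111; target position k = 10/100 · 111 = 11.1.
Cumulative frequencies: 13, 31, 35, 62, 71, 85, 111.
Observation 11.1 falls in the class 0 – <50.
L = 0, CF = 0, f = 13, h = 50.
P10 = 0 + ((11.1 − 0)/13)·50 = 0 + 42.6923 = 42.6923.

42.69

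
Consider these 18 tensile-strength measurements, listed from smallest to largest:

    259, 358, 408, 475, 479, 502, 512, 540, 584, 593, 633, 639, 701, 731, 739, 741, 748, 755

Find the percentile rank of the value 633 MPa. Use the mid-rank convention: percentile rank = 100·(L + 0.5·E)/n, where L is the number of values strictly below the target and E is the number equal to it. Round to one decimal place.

Count below 633: L = 10; count equal: E = 1; n = 18.
Percentile rank = 100·(10 + 0.5·1)/18 = 100·10.5/18 = 58.33.

58.3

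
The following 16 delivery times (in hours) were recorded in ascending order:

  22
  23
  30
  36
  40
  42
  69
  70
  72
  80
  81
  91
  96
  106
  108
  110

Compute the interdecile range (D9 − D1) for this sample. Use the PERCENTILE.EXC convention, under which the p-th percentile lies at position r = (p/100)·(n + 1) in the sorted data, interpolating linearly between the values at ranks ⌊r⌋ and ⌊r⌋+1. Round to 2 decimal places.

n = 16.
P10: r = 1.7; ranks 1–2 are 22, 23; interpolating gives 22.7.
P90: r = 15.3; ranks 15–16 are 108, 110; interpolating gives 108.6.
Difference: 108.6 − 22.7 = 85.9.

85.90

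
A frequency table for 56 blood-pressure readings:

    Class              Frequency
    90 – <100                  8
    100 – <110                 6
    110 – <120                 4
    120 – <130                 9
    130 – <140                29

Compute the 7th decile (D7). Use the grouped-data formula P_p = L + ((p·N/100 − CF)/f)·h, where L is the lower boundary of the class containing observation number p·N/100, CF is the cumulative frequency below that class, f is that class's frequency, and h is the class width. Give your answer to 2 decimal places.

134.21

N = 56; target position k = 70/100 · 56 = 39.2.
Cumulative frequencies: 8, 14, 18, 27, 56.
Observation 39.2 falls in the class 130 – <140.
L = 130, CF = 27, f = 29, h = 10.
P70 = 130 + ((39.2 − 27)/29)·10 = 130 + 4.2069 = 134.207.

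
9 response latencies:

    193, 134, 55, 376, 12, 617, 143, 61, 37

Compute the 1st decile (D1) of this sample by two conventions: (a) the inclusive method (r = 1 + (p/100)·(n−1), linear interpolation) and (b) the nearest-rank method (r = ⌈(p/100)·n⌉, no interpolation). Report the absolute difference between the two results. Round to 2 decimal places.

Sorted: 12, 37, 55, 61, 134, 143, 193, 376, 617.
n = 9.
(a) r = 1.8; between ranks 1 (12) and 2 (37): 32.
(b) the nearest-rank method: rank 1 → 12.
|32 − 12| = 20.

20.00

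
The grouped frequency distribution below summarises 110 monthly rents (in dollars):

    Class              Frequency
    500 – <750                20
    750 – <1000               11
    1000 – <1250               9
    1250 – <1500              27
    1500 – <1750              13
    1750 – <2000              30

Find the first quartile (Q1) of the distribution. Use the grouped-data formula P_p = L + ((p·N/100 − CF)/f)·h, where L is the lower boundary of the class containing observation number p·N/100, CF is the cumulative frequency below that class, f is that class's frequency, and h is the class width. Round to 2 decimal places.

N = 110; target position k = 25/100 · 110 = 27.5.
Cumulative frequencies: 20, 31, 40, 67, 80, 110.
Observation 27.5 falls in the class 750 – <1000.
L = 750, CF = 20, f = 11, h = 250.
P25 = 750 + ((27.5 − 20)/11)·250 = 750 + 170.455 = 920.455.

920.45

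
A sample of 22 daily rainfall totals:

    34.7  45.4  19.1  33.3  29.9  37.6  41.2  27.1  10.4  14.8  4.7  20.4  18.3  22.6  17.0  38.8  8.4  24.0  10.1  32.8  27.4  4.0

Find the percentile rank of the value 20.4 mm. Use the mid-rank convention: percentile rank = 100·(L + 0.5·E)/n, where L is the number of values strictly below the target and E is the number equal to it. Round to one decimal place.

Sorted: 4.0, 4.7, 8.4, 10.1, 10.4, 14.8, 17.0, 18.3, 19.1, 20.4, 22.6, 24.0, 27.1, 27.4, 29.9, 32.8, 33.3, 34.7, 37.6, 38.8, 41.2, 45.4.
Count below 20.4: L = 9; count equal: E = 1; n = 22.
Percentile rank = 100·(9 + 0.5·1)/22 = 100·9.5/22 = 43.18.

43.2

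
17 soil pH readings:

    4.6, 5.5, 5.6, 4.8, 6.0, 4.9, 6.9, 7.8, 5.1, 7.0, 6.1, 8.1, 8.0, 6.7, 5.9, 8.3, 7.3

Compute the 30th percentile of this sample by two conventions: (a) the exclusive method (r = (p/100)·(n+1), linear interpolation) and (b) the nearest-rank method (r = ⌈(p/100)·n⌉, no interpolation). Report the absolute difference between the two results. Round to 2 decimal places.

0.06

Sorted: 4.6, 4.8, 4.9, 5.1, 5.5, 5.6, 5.9, 6.0, 6.1, 6.7, 6.9, 7.0, 7.3, 7.8, 8.0, 8.1, 8.3.
n = 17.
(a) r = 5.4; between ranks 5 (5.5) and 6 (5.6): 5.54.
(b) the nearest-rank method: rank 6 → 5.6.
|5.54 − 5.6| = 0.06.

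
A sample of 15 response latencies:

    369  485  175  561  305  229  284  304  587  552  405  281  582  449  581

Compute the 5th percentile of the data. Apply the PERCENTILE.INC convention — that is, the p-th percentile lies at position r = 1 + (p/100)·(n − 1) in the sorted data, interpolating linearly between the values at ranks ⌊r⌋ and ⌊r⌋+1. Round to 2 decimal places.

212.80

Sorted: 175, 229, 281, 284, 304, 305, 369, 405, 449, 485, 552, 561, 581, 582, 587.
n = 15.
r = 1 + (5/100)·(15 − 1) = 1 + 0.7 = 1.7.
Rank 1 is 175 and rank 2 is 229.
Interpolate: 175 + 0.7·(229 − 175) = 175 + 0.7·54 = 212.8.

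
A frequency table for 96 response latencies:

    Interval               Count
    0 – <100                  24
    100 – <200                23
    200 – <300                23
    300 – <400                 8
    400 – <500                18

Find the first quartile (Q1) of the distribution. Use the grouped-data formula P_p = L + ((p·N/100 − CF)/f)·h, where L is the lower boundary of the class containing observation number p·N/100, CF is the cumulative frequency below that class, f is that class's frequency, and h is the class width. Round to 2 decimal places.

N = 96; target position k = 25/100 · 96 = 24.
Cumulative frequencies: 24, 47, 70, 78, 96.
Observation 24 falls in the class 0 – <100.
L = 0, CF = 0, f = 24, h = 100.
P25 = 0 + ((24 − 0)/24)·100 = 0 + 100 = 100.

100.00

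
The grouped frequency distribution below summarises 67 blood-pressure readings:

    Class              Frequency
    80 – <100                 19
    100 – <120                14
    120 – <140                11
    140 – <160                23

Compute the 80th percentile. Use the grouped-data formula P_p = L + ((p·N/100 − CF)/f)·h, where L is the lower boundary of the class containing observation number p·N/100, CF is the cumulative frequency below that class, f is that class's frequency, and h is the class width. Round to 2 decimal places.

N = 67; target position k = 80/100 · 67 = 53.6.
Cumulative frequencies: 19, 33, 44, 67.
Observation 53.6 falls in the class 140 – <160.
L = 140, CF = 44, f = 23, h = 20.
P80 = 140 + ((53.6 − 44)/23)·20 = 140 + 8.34783 = 148.348.

148.35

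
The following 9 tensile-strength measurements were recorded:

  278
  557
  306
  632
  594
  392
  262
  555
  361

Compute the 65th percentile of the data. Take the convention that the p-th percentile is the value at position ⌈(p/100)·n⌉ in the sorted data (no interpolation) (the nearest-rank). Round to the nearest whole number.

555

Sorted: 262, 278, 306, 361, 392, 555, 557, 594, 632.
n = 9.
Position = ⌈65/100 · 9⌉ = ⌈5.85⌉ = 6.
The value at rank 6 is 555.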